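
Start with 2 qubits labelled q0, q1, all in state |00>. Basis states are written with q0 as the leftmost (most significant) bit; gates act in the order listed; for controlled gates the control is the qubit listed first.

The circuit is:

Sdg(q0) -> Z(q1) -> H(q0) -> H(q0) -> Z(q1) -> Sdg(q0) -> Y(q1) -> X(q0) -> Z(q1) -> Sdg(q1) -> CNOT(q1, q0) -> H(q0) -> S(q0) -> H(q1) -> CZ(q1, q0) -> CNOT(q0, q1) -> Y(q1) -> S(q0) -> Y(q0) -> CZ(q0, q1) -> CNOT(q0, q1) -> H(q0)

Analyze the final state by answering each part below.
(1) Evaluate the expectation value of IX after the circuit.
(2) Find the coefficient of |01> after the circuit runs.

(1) The observable IX averages to -1. Key observation: gates 3-4 undo each other exactly, leaving only the rest of the circuit to track.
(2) |01> carries amplitude sqrt(2)/2 in the final state.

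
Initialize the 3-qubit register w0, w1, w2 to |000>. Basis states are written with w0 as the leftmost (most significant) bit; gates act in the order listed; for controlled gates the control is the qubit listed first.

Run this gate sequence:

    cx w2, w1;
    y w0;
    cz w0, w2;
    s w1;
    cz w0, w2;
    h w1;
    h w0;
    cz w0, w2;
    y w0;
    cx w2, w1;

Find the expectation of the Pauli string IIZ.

The observable IIZ averages to 1.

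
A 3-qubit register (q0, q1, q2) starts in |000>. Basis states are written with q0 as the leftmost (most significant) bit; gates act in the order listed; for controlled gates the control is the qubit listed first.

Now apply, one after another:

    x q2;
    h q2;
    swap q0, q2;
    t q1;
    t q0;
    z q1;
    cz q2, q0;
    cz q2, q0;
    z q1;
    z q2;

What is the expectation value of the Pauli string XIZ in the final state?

The expectation value of XIZ is -sqrt(2)/2.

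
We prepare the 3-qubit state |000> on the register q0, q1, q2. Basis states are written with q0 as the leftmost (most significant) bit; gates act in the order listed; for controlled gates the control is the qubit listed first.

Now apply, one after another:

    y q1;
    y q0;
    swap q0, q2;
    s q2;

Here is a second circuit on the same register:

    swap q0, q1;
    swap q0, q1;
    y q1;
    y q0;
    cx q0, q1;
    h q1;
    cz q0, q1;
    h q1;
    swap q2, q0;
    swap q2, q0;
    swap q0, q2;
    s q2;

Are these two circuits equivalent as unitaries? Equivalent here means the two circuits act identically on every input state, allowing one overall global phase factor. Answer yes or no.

Yes: on every input state the two circuits agree up to one overall phase factor.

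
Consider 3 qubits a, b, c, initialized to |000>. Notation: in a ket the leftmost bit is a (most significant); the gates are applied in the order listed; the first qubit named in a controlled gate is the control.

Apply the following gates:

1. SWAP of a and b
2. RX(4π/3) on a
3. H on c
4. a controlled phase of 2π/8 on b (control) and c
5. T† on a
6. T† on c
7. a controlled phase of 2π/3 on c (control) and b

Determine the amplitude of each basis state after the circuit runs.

The final amplitudes are -sqrt(2)/4 on |000>, sqrt(2)*exp(3*I*pi/4)/4 on |001>, 0 on |010>, 0 on |011>, -sqrt(6)*exp(I*pi/4)/4 on |100>, -sqrt(6)/4 on |101>, 0 on |110>, 0 on |111>.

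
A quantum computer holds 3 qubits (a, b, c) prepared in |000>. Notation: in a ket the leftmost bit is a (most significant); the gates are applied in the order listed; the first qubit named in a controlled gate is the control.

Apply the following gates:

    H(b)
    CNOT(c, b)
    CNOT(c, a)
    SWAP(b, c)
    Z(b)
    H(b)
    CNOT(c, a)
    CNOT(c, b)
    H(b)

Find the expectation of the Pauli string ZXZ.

In the final state, ZXZ has expectation 0.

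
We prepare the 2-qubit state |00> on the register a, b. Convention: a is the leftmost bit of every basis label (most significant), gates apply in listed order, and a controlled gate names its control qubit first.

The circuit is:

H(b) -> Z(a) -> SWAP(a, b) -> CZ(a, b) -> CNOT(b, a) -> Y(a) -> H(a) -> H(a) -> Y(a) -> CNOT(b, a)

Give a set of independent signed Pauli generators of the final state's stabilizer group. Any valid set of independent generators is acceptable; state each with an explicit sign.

The stabilizer group can be generated by +XI, +IZ, among other valid generating sets. Key observation: gates 5-10 undo each other exactly, leaving only the rest of the circuit to track.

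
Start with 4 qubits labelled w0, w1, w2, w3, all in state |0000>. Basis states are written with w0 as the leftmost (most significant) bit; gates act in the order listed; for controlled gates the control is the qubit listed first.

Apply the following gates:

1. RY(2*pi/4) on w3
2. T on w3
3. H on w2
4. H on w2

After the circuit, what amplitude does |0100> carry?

The amplitude on |0100> is 0. Key observation: steps 3-4 multiply out to the identity, so the circuit reduces to the remaining gates.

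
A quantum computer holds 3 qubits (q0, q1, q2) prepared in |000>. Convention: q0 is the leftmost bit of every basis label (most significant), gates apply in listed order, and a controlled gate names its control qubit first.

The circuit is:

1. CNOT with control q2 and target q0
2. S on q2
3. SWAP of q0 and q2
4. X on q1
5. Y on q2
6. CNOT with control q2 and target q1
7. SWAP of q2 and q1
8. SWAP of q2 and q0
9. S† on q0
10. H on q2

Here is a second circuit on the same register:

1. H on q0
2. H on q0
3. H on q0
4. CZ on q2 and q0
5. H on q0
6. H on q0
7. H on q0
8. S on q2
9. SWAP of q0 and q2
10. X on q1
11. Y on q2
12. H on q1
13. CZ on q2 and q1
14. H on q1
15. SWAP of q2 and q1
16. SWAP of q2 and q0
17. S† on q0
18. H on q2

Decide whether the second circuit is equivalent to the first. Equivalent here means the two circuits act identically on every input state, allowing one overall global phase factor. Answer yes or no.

Yes, they are equivalent — the unitaries differ by at most a global phase.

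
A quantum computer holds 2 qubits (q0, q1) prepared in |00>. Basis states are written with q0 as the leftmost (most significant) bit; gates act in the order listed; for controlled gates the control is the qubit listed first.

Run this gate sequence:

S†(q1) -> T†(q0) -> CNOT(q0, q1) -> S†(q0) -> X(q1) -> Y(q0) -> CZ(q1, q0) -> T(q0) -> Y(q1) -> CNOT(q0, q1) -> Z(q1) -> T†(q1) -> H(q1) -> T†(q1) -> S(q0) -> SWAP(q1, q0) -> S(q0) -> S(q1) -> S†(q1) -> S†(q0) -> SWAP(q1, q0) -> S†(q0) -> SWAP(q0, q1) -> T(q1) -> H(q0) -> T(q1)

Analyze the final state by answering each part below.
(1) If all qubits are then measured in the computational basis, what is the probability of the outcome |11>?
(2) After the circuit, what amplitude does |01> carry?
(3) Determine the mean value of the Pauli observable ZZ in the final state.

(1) The probability of measuring |11> is sqrt(2)/4 + 1/2.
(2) The final state's coefficient on |01> equals -exp(I*pi/4)/2 + I/2.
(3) In the final state, ZZ has expectation sqrt(2)/2.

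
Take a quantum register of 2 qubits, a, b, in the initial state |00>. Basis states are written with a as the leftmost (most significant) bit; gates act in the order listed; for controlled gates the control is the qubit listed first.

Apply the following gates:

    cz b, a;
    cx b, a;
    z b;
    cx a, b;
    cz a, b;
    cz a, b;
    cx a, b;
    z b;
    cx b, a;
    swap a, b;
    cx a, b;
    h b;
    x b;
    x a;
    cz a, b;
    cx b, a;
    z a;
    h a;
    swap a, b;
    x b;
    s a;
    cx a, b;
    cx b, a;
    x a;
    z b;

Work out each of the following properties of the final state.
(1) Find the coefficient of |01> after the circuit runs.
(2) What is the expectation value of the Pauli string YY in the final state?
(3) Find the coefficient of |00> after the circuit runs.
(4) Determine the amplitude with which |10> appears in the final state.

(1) The amplitude on |01> is 1/2. Key observation: the block from step 2 through step 9 cancels to the identity and can be dropped.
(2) The observable YY averages to 1.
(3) The final state's coefficient on |00> equals -I/2.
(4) The amplitude on |10> is 1/2.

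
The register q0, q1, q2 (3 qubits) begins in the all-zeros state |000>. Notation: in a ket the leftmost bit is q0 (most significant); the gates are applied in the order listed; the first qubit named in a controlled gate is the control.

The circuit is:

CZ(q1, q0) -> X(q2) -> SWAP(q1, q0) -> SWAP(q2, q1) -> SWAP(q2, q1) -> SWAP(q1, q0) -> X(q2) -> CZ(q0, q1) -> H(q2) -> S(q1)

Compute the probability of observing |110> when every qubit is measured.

A full measurement returns |110> with probability 0. Key observation: the block from step 2 through step 7 cancels to the identity and can be dropped.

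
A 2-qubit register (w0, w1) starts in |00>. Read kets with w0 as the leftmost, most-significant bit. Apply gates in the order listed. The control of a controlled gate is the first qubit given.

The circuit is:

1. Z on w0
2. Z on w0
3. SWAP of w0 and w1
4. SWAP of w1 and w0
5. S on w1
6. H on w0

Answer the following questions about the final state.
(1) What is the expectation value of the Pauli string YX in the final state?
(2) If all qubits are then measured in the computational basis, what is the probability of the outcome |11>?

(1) In the final state, YX has expectation 0.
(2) Outcome |11> occurs with probability 0.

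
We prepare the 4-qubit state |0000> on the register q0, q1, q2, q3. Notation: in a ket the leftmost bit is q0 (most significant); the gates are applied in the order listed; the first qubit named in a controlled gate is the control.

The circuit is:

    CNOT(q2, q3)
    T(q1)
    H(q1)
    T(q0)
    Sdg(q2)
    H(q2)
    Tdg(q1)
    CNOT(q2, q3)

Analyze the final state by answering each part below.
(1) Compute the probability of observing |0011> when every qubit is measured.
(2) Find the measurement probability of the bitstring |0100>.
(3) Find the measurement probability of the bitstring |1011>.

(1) Outcome |0011> occurs with probability 1/4.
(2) The probability of measuring |0100> is 1/4.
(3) A full measurement returns |1011> with probability 0.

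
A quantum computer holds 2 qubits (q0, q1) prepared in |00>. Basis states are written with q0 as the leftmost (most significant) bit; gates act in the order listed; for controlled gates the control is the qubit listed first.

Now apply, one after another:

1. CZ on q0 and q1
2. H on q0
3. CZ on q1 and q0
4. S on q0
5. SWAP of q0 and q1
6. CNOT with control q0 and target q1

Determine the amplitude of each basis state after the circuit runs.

The resulting statevector has amplitude sqrt(2)/2 on |00>, sqrt(2)*I/2 on |01>, 0 on |10>, 0 on |11>.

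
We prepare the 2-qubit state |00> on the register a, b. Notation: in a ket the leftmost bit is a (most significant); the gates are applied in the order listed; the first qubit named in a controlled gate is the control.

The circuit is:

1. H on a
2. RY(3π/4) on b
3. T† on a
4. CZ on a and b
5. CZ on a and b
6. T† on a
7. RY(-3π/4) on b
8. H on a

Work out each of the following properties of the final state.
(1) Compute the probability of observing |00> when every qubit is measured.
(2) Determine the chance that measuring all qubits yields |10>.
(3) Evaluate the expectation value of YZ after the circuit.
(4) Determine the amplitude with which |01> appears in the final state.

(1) Outcome |00> occurs with probability 1/2.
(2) The probability of measuring |10> is 1/2.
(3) The expectation value of YZ is 1.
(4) The amplitude on |01> is 0.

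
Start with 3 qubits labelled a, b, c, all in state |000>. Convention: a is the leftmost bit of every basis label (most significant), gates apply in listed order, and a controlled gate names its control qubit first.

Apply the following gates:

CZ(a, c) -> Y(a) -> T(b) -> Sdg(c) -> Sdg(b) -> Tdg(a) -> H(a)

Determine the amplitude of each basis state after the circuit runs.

The final amplitudes are sqrt(2)*exp(I*pi/4)/2 on |000>, -sqrt(2)*exp(I*pi/4)/2 on |100>, and 0 on every other basis state.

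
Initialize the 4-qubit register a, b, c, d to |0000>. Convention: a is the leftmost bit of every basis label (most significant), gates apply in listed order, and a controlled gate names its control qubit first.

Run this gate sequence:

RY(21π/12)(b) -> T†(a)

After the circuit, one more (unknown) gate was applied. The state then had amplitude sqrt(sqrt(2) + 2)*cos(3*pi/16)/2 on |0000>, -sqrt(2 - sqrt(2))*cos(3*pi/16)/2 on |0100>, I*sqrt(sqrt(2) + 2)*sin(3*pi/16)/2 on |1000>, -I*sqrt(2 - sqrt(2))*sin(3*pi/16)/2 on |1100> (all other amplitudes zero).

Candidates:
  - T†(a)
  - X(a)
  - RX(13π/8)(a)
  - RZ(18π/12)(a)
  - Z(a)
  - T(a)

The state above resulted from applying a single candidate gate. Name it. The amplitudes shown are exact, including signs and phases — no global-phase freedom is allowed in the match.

It was RX(13π/8)(a) that produced the state shown.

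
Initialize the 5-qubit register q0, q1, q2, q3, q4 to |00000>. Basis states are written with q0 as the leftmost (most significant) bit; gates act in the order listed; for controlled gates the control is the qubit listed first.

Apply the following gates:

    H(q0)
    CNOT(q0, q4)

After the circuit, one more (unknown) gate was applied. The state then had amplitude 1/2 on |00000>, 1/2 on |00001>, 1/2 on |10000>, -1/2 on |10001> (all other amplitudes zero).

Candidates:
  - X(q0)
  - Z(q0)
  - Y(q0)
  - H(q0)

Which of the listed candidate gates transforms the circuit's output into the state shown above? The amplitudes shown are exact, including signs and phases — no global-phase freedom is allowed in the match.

The unique candidate consistent with the amplitudes is H(q0).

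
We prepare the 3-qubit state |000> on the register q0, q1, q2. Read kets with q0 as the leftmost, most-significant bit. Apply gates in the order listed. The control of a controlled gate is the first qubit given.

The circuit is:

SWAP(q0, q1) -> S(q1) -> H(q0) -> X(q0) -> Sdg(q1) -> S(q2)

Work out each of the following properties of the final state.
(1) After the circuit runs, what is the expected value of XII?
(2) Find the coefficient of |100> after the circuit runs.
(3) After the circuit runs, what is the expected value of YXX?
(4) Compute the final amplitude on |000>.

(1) The observable XII averages to 1.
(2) The final state's coefficient on |100> equals sqrt(2)/2.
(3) The expectation value of YXX is 0.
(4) The final state's coefficient on |000> equals sqrt(2)/2.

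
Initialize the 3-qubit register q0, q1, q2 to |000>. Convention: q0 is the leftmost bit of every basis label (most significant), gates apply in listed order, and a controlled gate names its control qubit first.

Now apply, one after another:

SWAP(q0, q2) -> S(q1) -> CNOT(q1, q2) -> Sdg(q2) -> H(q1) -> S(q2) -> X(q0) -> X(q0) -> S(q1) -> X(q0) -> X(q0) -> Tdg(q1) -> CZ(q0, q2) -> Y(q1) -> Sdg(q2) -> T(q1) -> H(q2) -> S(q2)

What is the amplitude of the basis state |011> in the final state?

The final state's coefficient on |011> equals -exp(I*pi/4)/2. Key observation: gates 10-11 undo each other exactly, leaving only the rest of the circuit to track.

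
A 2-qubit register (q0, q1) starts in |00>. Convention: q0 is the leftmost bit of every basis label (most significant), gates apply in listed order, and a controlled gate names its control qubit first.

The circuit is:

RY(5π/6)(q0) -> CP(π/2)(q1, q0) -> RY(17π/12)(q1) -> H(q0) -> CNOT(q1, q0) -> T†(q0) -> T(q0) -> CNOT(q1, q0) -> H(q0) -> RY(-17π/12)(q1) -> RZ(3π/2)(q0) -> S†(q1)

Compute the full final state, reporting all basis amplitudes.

The resulting statevector has amplitude (-sqrt(6) + sqrt(2))*exp(I*pi/4)/4 on |00>, 0 on |01>, (sqrt(2) + sqrt(6))*exp(3*I*pi/4)/4 on |10>, 0 on |11>. Key observation: steps 3-10 multiply out to the identity, so the circuit reduces to the remaining gates.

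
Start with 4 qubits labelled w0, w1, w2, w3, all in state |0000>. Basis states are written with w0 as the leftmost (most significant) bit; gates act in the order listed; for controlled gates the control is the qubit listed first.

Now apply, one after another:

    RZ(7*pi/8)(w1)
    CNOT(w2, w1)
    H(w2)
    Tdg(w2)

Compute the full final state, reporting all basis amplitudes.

After the circuit, the state carries amplitude -sqrt(2)*exp(9*I*pi/16)/2 on |0000>, -sqrt(2)*exp(5*I*pi/16)/2 on |0010>, and 0 on every other basis state.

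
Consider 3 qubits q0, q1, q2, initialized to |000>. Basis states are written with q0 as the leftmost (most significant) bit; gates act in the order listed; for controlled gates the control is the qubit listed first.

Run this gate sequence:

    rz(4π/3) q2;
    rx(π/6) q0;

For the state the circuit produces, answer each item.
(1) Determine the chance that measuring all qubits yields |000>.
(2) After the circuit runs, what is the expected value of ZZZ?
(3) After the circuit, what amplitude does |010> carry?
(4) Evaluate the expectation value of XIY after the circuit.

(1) Outcome |000> occurs with probability sqrt(3)/4 + 1/2.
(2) In the final state, ZZZ has expectation sqrt(3)/2.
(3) |010> carries amplitude 0 in the final state.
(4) In the final state, XIY has expectation 0.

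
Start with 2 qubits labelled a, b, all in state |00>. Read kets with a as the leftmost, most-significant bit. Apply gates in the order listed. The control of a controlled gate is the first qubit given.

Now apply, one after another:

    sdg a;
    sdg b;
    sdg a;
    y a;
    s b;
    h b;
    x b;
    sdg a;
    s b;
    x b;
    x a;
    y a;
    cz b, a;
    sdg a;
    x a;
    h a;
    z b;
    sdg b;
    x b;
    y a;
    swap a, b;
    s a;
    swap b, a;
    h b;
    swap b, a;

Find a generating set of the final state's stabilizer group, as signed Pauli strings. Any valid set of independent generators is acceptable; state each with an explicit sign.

The final state is stabilized by the group generated by +YI, -IX; other independent generating sets are equally valid.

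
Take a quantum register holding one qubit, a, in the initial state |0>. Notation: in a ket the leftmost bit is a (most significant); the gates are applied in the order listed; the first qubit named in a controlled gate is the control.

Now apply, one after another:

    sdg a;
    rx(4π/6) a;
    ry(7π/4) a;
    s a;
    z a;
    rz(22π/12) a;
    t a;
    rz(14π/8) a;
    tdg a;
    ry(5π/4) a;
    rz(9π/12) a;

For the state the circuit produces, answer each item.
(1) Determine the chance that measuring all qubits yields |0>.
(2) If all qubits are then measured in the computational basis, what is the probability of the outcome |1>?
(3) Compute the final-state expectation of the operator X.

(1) A full measurement returns |0> with probability -sqrt(6)/32 - sqrt(2)/32 + sqrt(3)/16 + 7/16.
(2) Outcome |1> occurs with probability -sqrt(3)/16 + sqrt(2)/32 + sqrt(6)/32 + 9/16.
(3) The expectation value of X is -3*sqrt(2)/8 - 7/16 - 3*sqrt(3)/16 + sqrt(6)/8.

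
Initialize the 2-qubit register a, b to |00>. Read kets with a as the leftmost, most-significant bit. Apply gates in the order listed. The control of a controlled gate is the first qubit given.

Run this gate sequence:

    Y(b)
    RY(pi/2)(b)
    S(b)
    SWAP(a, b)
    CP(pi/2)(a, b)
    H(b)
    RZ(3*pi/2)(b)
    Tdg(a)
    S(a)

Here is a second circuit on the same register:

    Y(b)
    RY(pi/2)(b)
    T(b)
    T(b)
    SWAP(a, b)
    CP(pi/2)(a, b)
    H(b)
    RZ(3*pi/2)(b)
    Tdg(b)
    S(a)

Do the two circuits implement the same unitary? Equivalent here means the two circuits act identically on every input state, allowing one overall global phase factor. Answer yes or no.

No, they are not equivalent — no single phase factor reconciles the two unitaries.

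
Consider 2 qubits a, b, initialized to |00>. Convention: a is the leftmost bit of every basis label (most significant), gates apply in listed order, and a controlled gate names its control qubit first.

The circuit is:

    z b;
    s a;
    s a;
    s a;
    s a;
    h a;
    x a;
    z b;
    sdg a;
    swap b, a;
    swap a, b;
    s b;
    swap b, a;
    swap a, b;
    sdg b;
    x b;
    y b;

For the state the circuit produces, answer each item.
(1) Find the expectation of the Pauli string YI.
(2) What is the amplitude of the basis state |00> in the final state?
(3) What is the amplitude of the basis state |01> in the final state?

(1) In the final state, YI has expectation -1. Key observation: the block from step 2 through step 5 cancels to the identity and can be dropped.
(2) The final state's coefficient on |00> equals -sqrt(2)*I/2.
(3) |01> carries amplitude 0 in the final state.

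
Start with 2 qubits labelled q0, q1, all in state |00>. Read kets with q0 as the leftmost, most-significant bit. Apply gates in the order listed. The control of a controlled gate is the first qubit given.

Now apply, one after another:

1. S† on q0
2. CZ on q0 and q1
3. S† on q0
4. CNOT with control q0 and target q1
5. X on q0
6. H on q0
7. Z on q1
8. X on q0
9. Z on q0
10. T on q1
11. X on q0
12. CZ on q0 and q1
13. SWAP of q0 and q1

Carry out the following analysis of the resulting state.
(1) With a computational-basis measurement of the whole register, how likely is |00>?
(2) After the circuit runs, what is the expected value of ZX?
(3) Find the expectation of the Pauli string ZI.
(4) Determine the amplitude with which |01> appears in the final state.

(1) A full measurement returns |00> with probability 1/2.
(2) The observable ZX averages to 1.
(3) The observable ZI averages to 1.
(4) |01> carries amplitude -sqrt(2)/2 in the final state.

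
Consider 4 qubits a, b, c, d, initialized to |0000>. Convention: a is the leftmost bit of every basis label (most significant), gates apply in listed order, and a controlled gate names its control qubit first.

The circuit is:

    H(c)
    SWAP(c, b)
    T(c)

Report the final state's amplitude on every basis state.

The final amplitudes are sqrt(2)/2 on |0000>, sqrt(2)/2 on |0100>, and 0 on every other basis state.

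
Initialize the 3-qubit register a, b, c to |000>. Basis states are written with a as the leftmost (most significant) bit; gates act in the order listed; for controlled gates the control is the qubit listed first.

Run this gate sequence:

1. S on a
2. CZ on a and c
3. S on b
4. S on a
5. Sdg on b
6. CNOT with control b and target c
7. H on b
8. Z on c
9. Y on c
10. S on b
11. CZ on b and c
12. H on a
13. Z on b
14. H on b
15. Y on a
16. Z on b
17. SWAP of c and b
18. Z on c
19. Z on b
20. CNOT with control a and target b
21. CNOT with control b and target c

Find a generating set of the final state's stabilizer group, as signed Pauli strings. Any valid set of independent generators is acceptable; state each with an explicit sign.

The stabilizer group can be generated by +XYZ, -IZY, -ZZI, among other valid generating sets.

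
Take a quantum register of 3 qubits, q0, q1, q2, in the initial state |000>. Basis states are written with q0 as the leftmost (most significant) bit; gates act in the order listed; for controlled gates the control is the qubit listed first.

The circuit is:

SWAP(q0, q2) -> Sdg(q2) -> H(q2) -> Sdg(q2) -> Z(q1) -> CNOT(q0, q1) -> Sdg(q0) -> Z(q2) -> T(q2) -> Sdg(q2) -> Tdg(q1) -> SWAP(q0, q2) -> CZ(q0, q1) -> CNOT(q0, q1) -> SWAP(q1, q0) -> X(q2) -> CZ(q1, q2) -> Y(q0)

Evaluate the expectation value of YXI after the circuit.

In the final state, YXI has expectation -sqrt(2)/2.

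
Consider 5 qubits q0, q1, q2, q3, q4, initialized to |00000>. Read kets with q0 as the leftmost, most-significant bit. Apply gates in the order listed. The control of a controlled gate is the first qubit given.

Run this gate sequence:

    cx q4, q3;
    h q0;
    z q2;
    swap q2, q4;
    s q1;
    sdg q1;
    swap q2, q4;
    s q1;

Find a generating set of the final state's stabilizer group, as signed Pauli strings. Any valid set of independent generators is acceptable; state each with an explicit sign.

The stabilizer group can be generated by +XIIII, +IZIII, +IIZII, +IIIZI, +IIIIZ, among other valid generating sets. Key observation: steps 4-7 multiply out to the identity, so the circuit reduces to the remaining gates.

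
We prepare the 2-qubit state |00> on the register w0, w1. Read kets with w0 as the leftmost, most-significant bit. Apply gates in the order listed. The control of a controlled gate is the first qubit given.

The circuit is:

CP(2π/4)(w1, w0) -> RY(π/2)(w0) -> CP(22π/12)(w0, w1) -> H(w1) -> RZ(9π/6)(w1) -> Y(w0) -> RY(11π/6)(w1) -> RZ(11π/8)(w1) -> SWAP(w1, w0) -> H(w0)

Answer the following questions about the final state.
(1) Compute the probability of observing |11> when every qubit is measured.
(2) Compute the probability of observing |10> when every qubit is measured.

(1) Outcome |11> occurs with probability sqrt(sqrt(2) + 2)/8 + 1/4.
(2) Outcome |10> occurs with probability sqrt(sqrt(2) + 2)/8 + 1/4.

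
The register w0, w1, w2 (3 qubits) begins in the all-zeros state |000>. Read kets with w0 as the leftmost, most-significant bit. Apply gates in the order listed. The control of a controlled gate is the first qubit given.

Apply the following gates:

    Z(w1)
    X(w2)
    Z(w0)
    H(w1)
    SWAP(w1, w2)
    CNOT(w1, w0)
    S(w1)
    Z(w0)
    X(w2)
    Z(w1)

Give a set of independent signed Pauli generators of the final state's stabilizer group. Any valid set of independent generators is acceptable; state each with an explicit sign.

The final state is stabilized by the group generated by +IIX, -ZII, -IZI; other independent generating sets are equally valid.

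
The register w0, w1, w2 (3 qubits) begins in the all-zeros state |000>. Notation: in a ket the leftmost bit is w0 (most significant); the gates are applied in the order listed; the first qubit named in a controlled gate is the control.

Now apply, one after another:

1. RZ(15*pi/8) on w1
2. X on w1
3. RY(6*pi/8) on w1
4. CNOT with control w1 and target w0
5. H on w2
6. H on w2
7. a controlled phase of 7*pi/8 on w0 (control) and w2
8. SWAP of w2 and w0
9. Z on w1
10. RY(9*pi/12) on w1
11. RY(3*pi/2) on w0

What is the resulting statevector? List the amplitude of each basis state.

The resulting statevector has amplitude -exp(I*pi/16)/4 on |000>, exp(I*pi/16)/4 on |001>, (-sqrt(2) - 1)*exp(I*pi/16)/4 on |010>, (1 - sqrt(2))*exp(I*pi/16)/4 on |011>, exp(I*pi/16)/4 on |100>, -exp(I*pi/16)/4 on |101>, (1 + sqrt(2))*exp(I*pi/16)/4 on |110>, (-1 + sqrt(2))*exp(I*pi/16)/4 on |111>. Key observation: steps 5-6 multiply out to the identity, so the circuit reduces to the remaining gates.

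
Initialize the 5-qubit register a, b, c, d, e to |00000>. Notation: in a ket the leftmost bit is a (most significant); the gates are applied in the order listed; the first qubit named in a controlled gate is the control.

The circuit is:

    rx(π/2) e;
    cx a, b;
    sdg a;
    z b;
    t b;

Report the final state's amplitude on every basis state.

The final amplitudes are sqrt(2)/2 on |00000>, -sqrt(2)*I/2 on |00001>, and 0 on every other basis state.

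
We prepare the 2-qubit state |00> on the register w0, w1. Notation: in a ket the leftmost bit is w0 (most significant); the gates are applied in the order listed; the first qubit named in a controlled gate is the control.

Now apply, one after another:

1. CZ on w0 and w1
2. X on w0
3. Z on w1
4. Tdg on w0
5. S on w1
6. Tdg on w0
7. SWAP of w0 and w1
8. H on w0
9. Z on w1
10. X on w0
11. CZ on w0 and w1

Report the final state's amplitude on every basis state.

The final amplitudes are 0 on |00>, sqrt(2)*I/2 on |01>, 0 on |10>, -sqrt(2)*I/2 on |11>.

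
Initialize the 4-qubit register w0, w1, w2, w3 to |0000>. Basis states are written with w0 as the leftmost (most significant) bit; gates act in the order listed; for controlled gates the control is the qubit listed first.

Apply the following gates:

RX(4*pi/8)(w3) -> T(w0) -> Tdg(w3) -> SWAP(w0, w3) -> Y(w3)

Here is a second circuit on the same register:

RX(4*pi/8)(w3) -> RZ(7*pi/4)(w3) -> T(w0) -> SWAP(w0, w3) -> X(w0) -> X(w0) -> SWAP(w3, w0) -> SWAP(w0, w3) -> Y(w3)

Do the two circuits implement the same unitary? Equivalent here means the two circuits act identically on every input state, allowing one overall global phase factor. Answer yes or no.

Yes: on every input state the two circuits agree up to one overall phase factor.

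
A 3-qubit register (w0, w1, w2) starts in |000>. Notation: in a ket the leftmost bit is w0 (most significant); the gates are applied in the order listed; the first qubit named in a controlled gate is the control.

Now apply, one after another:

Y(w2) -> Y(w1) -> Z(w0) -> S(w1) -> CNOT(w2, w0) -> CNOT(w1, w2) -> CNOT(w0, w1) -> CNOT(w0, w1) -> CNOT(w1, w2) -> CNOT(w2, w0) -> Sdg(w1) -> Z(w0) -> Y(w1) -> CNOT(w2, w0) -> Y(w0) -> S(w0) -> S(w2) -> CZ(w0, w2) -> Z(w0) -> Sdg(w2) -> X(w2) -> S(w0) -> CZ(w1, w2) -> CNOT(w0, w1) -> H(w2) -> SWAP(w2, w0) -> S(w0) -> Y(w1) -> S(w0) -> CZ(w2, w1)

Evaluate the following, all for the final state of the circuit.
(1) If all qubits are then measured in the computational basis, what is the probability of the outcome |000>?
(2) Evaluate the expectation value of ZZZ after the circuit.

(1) A full measurement returns |000> with probability 0. Key observation: gates 4-11 undo each other exactly, leaving only the rest of the circuit to track.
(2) The expectation value of ZZZ is 0.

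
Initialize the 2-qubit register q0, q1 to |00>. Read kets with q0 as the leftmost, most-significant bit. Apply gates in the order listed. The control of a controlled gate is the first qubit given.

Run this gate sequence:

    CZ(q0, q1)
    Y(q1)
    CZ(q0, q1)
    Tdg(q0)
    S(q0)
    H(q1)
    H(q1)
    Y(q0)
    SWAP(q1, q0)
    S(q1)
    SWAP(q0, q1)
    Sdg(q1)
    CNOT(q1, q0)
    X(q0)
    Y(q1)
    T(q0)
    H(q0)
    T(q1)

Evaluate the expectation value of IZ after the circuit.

The expectation value of IZ is 1.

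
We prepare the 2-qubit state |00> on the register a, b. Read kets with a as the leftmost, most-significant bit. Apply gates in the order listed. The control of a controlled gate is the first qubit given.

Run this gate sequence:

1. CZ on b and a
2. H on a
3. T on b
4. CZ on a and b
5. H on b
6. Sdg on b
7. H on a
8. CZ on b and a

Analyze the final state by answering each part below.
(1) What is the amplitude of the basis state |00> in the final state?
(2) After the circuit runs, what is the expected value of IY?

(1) The amplitude on |00> is sqrt(2)/2.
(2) The observable IY averages to -1.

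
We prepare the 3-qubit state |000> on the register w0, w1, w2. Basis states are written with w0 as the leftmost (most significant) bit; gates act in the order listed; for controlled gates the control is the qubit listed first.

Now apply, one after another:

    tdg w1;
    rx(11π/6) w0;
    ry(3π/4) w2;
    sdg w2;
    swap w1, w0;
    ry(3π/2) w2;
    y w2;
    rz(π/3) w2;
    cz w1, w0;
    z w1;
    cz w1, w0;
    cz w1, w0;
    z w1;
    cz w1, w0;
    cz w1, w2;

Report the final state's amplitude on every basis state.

After the circuit, the state carries amplitude sqrt(2 - sqrt(2))*exp(I*pi/3)/8 + sqrt(sqrt(2) + 2)*exp(5*I*pi/6)/8 + sqrt(6 - 3*sqrt(2))*exp(I*pi/3)/8 + sqrt(3*sqrt(2) + 6)*exp(5*I*pi/6)/8 on |000>, sqrt(2 - sqrt(2))*exp(2*I*pi/3)/8 + sqrt(sqrt(2) + 2)*exp(I*pi/6)/8 + sqrt(6 - 3*sqrt(2))*exp(2*I*pi/3)/8 + sqrt(3*sqrt(2) + 6)*exp(I*pi/6)/8 on |001>, -sqrt(3*sqrt(2) + 6)*exp(I*pi/3)/8 - sqrt(2 - sqrt(2))*exp(5*I*pi/6)/8 + sqrt(6 - 3*sqrt(2))*exp(5*I*pi/6)/8 + sqrt(sqrt(2) + 2)*exp(I*pi/3)/8 on |010>, -sqrt(3*sqrt(2) + 6)*exp(2*I*pi/3)/8 - sqrt(2 - sqrt(2))*exp(I*pi/6)/8 + sqrt(6 - 3*sqrt(2))*exp(I*pi/6)/8 + sqrt(sqrt(2) + 2)*exp(2*I*pi/3)/8 on |011>, 0 on |100>, 0 on |101>, 0 on |110>, 0 on |111>. Key observation: gates 9-14 undo each other exactly, leaving only the rest of the circuit to track.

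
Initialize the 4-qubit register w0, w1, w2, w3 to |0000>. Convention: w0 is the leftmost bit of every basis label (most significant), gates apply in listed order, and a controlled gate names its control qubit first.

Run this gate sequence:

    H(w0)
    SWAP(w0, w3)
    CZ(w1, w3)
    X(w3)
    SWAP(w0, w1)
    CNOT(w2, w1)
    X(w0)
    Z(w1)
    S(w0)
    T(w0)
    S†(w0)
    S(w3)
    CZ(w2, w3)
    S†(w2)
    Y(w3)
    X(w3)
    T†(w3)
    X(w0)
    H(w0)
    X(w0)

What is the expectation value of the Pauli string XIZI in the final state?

In the final state, XIZI has expectation 1.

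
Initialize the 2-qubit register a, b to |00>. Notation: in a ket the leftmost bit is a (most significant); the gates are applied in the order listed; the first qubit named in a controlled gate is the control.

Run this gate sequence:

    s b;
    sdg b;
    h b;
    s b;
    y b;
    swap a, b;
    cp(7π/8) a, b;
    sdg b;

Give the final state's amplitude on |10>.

The final state's coefficient on |10> equals sqrt(2)*I/2. Key observation: the block from step 1 through step 2 cancels to the identity and can be dropped.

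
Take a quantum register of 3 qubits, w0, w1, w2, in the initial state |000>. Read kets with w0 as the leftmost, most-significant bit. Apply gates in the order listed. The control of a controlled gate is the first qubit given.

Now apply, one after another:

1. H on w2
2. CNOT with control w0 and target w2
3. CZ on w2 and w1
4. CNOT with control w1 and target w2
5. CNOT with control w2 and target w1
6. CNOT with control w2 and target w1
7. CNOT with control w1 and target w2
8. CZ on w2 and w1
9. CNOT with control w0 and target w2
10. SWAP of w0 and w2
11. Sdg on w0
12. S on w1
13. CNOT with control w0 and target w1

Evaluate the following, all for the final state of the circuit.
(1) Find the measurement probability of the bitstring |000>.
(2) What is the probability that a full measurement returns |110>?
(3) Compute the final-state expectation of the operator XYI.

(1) A full measurement returns |000> with probability 1/2. Key observation: steps 2-9 multiply out to the identity, so the circuit reduces to the remaining gates.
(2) The probability of measuring |110> is 1/2.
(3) In the final state, XYI has expectation -1.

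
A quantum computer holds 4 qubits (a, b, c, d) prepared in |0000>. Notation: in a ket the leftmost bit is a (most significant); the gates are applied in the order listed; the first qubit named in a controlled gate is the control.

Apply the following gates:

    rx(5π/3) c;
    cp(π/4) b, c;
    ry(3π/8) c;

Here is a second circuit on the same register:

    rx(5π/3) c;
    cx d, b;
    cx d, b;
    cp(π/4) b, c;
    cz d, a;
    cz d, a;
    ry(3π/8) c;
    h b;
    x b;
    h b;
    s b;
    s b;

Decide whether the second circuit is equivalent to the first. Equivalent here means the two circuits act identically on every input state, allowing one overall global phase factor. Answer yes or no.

Yes — the two circuits implement the same unitary up to a global phase.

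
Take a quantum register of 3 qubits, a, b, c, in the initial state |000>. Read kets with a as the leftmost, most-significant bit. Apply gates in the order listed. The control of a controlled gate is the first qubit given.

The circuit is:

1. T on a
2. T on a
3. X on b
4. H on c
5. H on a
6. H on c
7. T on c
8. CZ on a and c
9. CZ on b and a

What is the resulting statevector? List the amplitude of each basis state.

The final amplitudes are sqrt(2)/2 on |010>, -sqrt(2)/2 on |110>, and 0 on every other basis state.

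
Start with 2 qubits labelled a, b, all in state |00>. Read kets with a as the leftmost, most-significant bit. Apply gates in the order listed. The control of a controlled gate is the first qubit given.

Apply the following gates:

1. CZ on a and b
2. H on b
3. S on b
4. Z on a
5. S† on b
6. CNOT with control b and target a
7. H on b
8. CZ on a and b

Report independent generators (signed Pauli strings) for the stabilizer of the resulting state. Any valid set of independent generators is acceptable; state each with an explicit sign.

The final state is stabilized by the group generated by +XI, +IX; other independent generating sets are equally valid.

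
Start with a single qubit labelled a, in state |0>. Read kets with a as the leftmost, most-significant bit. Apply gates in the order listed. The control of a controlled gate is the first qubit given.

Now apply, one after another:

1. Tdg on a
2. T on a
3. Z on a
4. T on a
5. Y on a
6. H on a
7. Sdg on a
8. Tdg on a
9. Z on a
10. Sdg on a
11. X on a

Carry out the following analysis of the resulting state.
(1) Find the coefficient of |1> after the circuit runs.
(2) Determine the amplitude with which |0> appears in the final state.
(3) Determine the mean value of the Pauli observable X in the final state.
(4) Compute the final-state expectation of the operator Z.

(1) The final state's coefficient on |1> equals sqrt(2)*I/2.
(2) |0> carries amplitude -sqrt(2)*exp(I*pi/4)/2 in the final state.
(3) In the final state, X has expectation -sqrt(2)/2.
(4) In the final state, Z has expectation 0.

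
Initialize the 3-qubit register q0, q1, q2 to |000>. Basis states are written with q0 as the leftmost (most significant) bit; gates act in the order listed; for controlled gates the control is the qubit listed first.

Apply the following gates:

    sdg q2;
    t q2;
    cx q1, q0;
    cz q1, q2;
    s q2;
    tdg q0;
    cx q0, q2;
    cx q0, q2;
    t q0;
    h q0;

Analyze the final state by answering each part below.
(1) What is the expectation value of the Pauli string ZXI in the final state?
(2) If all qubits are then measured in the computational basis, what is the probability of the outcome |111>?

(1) The observable ZXI averages to 0. Key observation: gates 6-9 undo each other exactly, leaving only the rest of the circuit to track.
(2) A full measurement returns |111> with probability 0.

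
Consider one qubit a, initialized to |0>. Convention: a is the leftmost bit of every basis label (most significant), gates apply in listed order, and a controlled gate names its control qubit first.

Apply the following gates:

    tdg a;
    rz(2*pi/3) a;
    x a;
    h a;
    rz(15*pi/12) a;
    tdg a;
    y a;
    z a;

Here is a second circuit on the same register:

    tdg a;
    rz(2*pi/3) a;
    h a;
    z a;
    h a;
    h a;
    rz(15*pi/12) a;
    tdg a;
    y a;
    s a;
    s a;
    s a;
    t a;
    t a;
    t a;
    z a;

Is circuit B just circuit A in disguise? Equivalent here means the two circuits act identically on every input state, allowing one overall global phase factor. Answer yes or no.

No — the two circuits implement different unitaries, even allowing a global phase.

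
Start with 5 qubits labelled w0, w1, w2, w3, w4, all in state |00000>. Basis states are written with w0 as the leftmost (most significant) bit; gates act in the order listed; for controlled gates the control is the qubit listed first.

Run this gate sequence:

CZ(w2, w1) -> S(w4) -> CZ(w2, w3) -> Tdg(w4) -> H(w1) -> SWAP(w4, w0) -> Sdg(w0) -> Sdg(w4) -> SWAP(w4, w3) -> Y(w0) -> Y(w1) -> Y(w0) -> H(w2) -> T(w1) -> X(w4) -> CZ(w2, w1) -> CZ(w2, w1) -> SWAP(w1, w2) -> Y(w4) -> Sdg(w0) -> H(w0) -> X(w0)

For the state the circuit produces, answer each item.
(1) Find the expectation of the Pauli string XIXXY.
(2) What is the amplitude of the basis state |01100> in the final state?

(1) The expectation value of XIXXY is 0. Key observation: steps 16-17 multiply out to the identity, so the circuit reduces to the remaining gates.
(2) |01100> carries amplitude sqrt(2)*exp(I*pi/4)/4 in the final state.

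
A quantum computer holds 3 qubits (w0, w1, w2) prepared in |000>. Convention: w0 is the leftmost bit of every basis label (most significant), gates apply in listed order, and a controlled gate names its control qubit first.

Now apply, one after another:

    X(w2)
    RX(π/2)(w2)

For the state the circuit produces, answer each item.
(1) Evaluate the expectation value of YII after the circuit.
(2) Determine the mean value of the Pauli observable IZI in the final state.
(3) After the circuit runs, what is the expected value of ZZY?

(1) The expectation value of YII is 0.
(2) In the final state, IZI has expectation 1.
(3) The observable ZZY averages to 1.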